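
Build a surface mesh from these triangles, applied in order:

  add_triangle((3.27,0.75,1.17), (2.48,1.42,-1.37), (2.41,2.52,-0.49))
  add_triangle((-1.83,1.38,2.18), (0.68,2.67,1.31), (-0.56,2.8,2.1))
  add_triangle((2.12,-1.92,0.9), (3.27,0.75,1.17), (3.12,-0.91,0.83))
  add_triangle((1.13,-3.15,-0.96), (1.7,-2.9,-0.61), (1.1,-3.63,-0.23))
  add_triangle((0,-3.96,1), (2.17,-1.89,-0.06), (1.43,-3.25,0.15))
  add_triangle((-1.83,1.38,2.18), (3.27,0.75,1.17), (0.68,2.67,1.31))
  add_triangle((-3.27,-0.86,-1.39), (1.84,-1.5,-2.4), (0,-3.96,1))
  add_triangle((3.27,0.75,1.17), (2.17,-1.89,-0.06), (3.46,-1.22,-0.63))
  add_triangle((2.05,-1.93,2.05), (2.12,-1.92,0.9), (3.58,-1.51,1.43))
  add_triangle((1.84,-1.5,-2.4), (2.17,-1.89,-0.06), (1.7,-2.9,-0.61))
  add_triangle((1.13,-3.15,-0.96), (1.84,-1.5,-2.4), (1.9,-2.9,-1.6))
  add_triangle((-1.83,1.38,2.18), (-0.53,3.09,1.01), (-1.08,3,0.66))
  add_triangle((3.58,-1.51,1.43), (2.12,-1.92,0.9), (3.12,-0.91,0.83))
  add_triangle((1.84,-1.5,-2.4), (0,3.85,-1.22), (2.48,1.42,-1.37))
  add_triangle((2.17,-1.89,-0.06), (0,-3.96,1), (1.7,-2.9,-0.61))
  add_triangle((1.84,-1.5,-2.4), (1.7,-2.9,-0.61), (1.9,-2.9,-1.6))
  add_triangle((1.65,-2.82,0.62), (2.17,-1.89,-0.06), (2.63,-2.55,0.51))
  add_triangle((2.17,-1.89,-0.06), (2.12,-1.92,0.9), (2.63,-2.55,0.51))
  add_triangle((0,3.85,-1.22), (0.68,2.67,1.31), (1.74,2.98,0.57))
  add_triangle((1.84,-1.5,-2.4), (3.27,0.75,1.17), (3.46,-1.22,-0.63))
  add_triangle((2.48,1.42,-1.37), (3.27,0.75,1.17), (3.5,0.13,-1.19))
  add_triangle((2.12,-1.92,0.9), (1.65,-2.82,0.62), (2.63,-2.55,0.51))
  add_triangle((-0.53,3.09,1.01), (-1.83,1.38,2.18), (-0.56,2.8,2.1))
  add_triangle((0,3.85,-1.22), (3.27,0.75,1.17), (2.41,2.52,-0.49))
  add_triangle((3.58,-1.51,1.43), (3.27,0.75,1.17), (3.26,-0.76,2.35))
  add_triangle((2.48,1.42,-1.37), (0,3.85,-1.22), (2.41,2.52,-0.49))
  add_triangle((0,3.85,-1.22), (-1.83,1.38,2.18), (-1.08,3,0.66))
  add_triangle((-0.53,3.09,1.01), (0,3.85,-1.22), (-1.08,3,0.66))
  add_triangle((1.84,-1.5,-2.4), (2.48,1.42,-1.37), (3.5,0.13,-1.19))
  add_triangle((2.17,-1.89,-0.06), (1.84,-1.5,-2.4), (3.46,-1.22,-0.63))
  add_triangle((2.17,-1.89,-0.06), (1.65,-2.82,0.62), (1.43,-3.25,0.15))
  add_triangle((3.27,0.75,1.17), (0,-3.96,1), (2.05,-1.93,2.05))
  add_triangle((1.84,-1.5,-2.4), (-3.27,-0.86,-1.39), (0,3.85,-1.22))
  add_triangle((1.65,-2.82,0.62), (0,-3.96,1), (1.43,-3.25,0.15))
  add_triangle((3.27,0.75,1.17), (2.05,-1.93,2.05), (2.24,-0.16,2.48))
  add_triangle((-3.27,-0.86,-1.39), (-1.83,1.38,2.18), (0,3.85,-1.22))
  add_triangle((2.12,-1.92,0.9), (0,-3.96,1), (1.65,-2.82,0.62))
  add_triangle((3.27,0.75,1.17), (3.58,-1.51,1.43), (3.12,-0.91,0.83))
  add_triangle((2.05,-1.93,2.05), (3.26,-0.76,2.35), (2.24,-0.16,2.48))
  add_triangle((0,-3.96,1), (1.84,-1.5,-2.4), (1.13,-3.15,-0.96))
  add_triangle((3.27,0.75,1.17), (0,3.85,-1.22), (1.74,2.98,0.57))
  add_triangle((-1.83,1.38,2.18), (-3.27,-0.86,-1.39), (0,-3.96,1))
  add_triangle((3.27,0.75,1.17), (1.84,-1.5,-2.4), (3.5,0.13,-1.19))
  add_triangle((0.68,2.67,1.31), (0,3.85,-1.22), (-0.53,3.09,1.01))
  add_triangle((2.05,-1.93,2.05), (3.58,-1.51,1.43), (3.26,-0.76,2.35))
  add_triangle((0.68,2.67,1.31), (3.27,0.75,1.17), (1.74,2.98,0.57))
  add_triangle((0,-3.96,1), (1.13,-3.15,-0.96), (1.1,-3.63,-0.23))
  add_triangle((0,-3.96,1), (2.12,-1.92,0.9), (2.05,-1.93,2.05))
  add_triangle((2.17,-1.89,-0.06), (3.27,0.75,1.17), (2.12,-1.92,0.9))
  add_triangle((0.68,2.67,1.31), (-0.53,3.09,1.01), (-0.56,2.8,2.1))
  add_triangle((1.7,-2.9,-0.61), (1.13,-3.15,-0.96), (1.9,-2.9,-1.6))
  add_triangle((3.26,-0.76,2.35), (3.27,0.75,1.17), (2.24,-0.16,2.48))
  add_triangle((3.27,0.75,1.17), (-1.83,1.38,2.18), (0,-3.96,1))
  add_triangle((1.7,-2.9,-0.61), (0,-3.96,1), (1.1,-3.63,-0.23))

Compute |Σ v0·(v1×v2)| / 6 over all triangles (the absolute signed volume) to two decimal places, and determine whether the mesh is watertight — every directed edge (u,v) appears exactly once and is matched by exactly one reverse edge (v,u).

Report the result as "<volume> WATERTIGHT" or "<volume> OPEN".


80.25 WATERTIGHT

Per-triangle v0·(v1×v2)/6:
  t1: +1.7929
  t2: +0.1465
  t3: -0.5008
  t4: +0.3326
  t5: -0.4535
  t6: +2.8378
  t7: +7.9489
  t8: +1.5129
  t9: +0.7197
  t10: +1.2268
  t11: +0.3874
  t12: +0.7665
  t13: +0.2419
  t14: +3.4894
  t15: +1.3197
  t16: +0.2582
  t17: +0.2290
  t18: +0.0744
  t19: +1.7465
  t20: +1.3995
  t21: +1.9606
  t22: +0.2793
  t23: +0.9012
  t24: +1.5294
  t25: +1.3812
  t26: +1.9137
  t27: +0.0775
  t28: +0.8307
  t29: +1.8564
  t30: +1.5040
  t31: +0.3878
  t32: -1.5332
  t33: +7.9960
  t34: +0.6435
  t35: -1.7123
  t36: +7.4440
  t37: +0.5810
  t38: +0.4958
  t39: +0.7953
  t40: -0.0594
  t41: +1.6057
  t42: +7.3981
  t43: +1.4370
  t44: +1.6012
  t45: +1.1178
  t46: +1.5724
  t47: +0.4193
  t48: +1.6247
  t49: +1.2810
  t50: +0.7123
  t51: +0.3716
  t52: +0.9446
  t53: +7.0989
  t54: +0.3120
Σ = +80.2454 → |volume| = 80.25

Directed edges: 162 total, each appears once with its reverse present → watertight.


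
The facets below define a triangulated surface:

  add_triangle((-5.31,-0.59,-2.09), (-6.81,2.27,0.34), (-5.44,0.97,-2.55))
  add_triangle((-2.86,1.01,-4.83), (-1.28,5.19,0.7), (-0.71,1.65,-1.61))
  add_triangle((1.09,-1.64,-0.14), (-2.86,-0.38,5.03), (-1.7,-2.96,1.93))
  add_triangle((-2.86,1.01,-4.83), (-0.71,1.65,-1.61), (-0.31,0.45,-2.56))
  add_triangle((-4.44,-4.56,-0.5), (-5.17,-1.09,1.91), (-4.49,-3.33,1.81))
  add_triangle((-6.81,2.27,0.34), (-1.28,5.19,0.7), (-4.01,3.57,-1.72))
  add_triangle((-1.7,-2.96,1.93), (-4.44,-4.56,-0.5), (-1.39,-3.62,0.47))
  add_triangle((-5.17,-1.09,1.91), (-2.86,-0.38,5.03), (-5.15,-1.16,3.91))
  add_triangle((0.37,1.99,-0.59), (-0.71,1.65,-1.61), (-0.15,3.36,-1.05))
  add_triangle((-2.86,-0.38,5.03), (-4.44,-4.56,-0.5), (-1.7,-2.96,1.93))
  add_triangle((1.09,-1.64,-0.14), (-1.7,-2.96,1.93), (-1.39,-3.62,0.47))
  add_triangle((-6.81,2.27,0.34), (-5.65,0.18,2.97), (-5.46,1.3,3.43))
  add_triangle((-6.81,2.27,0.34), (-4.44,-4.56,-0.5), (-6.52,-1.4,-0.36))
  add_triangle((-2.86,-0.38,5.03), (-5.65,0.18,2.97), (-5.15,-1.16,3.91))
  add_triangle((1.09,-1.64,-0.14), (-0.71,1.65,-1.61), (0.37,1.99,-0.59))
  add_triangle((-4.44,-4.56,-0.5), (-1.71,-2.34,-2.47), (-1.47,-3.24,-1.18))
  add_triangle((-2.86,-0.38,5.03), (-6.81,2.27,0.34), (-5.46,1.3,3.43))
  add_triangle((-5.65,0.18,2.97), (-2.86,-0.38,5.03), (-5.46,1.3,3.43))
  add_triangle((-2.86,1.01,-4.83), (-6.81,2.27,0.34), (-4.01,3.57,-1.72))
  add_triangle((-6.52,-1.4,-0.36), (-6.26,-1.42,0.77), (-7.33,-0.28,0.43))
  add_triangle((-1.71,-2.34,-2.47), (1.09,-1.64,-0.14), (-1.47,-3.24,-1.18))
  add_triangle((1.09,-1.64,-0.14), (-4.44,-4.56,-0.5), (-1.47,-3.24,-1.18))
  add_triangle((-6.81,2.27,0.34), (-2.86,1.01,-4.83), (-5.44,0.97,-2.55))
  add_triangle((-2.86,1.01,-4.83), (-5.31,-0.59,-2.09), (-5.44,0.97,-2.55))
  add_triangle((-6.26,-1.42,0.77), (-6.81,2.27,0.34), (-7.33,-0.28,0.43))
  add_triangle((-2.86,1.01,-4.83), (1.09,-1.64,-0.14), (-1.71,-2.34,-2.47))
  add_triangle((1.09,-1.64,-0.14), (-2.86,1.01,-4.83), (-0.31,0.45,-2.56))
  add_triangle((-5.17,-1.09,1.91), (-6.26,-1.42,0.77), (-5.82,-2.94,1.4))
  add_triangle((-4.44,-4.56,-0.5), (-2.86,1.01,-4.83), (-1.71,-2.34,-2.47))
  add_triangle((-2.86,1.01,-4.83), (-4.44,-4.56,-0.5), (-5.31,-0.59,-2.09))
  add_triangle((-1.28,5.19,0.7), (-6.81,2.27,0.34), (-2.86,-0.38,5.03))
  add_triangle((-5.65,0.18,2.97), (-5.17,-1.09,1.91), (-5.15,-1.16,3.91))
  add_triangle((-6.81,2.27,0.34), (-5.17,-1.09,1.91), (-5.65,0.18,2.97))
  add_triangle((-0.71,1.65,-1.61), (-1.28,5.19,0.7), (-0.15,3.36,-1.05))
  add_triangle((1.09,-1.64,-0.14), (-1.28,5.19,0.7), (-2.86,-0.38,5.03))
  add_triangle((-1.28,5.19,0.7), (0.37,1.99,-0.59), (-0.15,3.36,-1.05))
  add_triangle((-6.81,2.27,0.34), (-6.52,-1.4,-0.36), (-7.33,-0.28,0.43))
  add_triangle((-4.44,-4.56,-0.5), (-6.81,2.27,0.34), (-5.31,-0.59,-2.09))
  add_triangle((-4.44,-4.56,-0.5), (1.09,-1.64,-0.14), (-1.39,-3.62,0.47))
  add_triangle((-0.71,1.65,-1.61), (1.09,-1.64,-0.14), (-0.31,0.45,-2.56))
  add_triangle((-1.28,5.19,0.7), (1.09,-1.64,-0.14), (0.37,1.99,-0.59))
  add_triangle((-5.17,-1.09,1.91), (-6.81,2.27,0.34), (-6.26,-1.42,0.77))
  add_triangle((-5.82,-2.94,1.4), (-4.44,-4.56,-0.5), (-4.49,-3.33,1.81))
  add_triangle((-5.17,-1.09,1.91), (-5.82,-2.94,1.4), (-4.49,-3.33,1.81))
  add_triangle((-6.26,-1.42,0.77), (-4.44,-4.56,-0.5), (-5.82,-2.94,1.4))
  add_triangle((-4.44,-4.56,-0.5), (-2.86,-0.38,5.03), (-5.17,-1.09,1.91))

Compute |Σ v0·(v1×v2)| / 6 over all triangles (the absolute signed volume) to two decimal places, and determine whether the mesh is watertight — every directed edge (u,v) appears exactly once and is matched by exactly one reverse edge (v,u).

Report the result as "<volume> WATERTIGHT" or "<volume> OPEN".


185.91 OPEN

Per-triangle v0·(v1×v2)/6:
  t1: +5.3037
  t2: +2.8368
  t3: +3.2176
  t4: +1.2916
  t5: -4.8677
  t6: +11.9938
  t7: +2.8790
  t8: -0.6398
  t9: +0.2698
  t10: +8.8229
  t11: +1.4838
  t12: +4.5177
  t13: -1.7726
  t14: +3.8635
  t15: +0.7297
  t16: +2.4778
  t17: -1.8938
  t18: +3.9879
  t19: +12.4817
  t20: +1.6375
  t21: +1.4422
  t22: +1.7351
  t23: +4.9413
  t24: +4.6811
  t25: +1.1591
  t26: +3.0296
  t27: +1.5398
  t28: +2.2122
  t29: +8.5998
  t30: +11.8658
  t31: +27.3848
  t32: +2.4282
  t33: +5.3893
  t34: +1.4699
  t35: +3.2205
  t36: +0.6153
  t37: +2.3787
  t38: +14.2121
  t39: +1.7057
  t40: +0.2798
  t41: +0.5695
  t42: +5.1139
  t43: +3.2557
  t44: +1.7637
  t45: +4.3039
  t46: +11.9961
Σ = +185.9139 → |volume| = 185.91

Directed edges: 138 total; 6 unmatched, e.g. (-2.86,1.01,-4.83)→(-1.28,5.19,0.7) → open.


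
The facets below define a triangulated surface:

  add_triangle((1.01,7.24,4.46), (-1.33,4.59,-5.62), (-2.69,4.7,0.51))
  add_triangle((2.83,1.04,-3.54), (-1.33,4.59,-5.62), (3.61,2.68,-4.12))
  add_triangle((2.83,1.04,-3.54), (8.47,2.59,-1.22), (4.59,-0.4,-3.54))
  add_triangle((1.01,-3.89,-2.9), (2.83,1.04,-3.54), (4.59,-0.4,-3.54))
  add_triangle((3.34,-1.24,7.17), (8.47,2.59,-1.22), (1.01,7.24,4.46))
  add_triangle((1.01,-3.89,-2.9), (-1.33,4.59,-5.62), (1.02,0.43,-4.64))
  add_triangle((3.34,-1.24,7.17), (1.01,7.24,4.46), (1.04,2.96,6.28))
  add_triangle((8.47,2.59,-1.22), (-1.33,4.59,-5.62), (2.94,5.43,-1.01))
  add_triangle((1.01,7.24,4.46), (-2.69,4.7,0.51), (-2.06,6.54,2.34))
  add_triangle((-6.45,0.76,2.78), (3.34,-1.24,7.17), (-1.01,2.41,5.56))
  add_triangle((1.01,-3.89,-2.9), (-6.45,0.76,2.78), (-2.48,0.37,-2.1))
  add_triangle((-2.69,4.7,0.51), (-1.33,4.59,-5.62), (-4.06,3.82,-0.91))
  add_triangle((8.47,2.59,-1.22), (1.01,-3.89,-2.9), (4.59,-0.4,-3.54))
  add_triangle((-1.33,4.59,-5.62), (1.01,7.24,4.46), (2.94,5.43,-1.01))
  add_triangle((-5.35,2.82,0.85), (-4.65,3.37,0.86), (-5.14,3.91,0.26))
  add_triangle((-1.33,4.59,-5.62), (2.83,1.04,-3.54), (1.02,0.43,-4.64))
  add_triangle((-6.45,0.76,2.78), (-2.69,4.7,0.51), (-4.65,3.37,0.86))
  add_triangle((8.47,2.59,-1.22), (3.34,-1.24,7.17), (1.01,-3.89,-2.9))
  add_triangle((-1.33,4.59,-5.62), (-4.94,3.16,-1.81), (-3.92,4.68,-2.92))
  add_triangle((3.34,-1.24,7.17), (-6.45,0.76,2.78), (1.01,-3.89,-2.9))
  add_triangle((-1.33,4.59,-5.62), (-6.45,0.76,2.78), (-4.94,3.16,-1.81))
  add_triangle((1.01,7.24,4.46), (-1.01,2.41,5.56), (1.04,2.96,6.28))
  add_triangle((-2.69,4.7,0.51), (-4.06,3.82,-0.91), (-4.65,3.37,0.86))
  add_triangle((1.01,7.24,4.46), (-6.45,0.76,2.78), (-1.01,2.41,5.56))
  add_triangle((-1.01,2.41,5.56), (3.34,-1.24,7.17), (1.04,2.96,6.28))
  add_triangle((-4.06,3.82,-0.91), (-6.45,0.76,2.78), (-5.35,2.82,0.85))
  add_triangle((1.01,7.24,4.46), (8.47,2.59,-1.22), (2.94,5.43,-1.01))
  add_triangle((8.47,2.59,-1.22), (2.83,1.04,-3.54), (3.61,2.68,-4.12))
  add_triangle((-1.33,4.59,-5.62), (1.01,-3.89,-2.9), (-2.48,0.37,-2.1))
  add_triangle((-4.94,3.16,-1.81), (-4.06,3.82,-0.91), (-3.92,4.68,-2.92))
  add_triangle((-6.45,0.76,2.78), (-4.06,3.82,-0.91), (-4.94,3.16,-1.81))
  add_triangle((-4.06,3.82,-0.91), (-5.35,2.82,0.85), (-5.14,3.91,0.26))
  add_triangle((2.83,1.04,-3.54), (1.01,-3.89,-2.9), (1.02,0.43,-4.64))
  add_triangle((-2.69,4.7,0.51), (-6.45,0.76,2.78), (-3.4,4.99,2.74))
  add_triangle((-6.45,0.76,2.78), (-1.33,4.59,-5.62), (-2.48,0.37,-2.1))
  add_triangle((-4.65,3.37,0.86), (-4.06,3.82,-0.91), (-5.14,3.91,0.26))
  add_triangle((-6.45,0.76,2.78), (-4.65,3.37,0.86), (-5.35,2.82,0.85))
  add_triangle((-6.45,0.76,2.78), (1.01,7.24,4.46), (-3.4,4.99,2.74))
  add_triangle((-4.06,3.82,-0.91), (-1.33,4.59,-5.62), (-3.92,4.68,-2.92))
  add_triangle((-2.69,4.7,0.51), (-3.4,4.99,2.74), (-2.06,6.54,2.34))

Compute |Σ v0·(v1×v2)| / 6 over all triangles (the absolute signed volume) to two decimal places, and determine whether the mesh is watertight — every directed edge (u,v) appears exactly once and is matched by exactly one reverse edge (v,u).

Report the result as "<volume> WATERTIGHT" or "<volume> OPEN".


560.75 OPEN

Per-triangle v0·(v1×v2)/6:
  t1: +28.4325
  t2: +5.5973
  t3: +8.6848
  t4: +6.0357
  t5: +89.5637
  t6: +7.0785
  t7: +12.8881
  t8: +33.0351
  t9: +1.7374
  t10: +25.8669
  t11: +13.0522
  t12: +10.3252
  t13: +10.0510
  t14: +32.6011
  t15: +0.5859
  t16: +7.8691
  t17: +3.4210
  t18: +54.1439
  t19: +4.6128
  t20: +37.1443
  t21: -1.6101
  t22: +10.3230
  t23: +3.5489
  t24: +28.4847
  t25: +9.8100
  t26: +1.0310
  t27: +35.1967
  t28: +6.0819
  t29: +13.7620
  t30: +2.5270
  t31: +6.7792
  t32: +0.8310
  t33: +6.8039
  t34: +9.2094
  t35: +14.5844
  t36: +0.2317
  t37: +1.7236
  t38: +14.0684
  t39: +1.0404
  t40: +3.5934
Σ = +560.7470 → |volume| = 560.75

Directed edges: 120 total; 6 unmatched, e.g. (-1.33,4.59,-5.62)→(3.61,2.68,-4.12) → open.


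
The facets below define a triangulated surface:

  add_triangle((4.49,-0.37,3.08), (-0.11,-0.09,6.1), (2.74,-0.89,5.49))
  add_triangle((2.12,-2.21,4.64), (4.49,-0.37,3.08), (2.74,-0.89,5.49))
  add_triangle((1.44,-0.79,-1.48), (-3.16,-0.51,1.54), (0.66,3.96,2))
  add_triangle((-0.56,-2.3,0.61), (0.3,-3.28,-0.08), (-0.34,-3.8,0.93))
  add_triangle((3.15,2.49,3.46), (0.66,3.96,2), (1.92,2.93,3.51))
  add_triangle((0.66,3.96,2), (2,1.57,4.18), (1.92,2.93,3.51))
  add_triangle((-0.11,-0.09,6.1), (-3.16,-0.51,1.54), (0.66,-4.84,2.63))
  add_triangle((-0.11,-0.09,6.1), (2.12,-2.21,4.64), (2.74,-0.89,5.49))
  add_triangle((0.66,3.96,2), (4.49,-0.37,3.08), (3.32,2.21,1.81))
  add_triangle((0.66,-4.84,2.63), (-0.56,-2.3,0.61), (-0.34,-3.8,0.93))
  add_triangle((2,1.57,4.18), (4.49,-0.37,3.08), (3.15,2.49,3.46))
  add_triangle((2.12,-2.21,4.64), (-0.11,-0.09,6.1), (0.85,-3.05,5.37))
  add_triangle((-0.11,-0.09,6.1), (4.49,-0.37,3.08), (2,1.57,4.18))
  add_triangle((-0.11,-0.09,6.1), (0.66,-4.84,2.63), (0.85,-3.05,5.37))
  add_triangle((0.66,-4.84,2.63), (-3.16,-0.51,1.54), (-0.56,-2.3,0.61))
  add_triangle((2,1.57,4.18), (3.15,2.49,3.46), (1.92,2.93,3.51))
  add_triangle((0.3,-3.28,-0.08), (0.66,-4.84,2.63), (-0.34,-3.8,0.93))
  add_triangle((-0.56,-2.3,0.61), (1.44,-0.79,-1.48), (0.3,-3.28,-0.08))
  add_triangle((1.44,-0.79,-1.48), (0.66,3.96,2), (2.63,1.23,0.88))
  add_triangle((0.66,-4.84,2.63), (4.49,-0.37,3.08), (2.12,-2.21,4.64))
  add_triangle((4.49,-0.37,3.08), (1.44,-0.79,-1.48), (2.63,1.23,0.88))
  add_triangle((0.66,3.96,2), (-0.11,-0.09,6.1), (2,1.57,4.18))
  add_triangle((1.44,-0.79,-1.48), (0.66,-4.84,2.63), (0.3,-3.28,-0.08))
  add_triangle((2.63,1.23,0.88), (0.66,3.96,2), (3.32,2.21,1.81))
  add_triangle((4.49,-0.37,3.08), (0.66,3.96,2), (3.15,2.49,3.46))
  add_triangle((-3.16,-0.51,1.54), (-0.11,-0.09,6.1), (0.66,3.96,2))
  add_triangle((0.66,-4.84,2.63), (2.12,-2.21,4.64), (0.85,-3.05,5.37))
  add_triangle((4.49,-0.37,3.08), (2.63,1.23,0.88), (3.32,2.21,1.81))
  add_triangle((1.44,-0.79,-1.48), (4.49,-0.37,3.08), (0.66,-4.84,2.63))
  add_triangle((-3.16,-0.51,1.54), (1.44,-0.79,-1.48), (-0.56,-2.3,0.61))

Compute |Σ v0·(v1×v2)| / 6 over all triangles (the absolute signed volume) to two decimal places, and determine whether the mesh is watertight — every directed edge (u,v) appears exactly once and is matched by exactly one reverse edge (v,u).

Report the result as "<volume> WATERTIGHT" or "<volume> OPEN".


111.91 WATERTIGHT

Per-triangle v0·(v1×v2)/6:
  t1: +2.8019
  t2: +3.9155
  t3: +0.3293
  t4: +0.1803
  t5: +1.5836
  t6: +0.8712
  t7: +15.6395
  t8: +4.3687
  t9: +4.2798
  t10: +0.3569
  t11: +4.0912
  t12: +4.5942
  t13: +8.2253
  t14: +2.4851
  t15: +2.5568
  t16: +1.4785
  t17: +1.1544
  t18: +0.1171
  t19: +1.9986
  t20: +8.0928
  t21: +3.1360
  t22: +7.2630
  t23: +2.2283
  t24: +0.6063
  t25: +0.7193
  t26: +12.3595
  t27: +4.2423
  t28: +1.2114
  t29: +9.9316
  t30: +1.0872
Σ = +111.9056 → |volume| = 111.91

Directed edges: 90 total, each appears once with its reverse present → watertight.


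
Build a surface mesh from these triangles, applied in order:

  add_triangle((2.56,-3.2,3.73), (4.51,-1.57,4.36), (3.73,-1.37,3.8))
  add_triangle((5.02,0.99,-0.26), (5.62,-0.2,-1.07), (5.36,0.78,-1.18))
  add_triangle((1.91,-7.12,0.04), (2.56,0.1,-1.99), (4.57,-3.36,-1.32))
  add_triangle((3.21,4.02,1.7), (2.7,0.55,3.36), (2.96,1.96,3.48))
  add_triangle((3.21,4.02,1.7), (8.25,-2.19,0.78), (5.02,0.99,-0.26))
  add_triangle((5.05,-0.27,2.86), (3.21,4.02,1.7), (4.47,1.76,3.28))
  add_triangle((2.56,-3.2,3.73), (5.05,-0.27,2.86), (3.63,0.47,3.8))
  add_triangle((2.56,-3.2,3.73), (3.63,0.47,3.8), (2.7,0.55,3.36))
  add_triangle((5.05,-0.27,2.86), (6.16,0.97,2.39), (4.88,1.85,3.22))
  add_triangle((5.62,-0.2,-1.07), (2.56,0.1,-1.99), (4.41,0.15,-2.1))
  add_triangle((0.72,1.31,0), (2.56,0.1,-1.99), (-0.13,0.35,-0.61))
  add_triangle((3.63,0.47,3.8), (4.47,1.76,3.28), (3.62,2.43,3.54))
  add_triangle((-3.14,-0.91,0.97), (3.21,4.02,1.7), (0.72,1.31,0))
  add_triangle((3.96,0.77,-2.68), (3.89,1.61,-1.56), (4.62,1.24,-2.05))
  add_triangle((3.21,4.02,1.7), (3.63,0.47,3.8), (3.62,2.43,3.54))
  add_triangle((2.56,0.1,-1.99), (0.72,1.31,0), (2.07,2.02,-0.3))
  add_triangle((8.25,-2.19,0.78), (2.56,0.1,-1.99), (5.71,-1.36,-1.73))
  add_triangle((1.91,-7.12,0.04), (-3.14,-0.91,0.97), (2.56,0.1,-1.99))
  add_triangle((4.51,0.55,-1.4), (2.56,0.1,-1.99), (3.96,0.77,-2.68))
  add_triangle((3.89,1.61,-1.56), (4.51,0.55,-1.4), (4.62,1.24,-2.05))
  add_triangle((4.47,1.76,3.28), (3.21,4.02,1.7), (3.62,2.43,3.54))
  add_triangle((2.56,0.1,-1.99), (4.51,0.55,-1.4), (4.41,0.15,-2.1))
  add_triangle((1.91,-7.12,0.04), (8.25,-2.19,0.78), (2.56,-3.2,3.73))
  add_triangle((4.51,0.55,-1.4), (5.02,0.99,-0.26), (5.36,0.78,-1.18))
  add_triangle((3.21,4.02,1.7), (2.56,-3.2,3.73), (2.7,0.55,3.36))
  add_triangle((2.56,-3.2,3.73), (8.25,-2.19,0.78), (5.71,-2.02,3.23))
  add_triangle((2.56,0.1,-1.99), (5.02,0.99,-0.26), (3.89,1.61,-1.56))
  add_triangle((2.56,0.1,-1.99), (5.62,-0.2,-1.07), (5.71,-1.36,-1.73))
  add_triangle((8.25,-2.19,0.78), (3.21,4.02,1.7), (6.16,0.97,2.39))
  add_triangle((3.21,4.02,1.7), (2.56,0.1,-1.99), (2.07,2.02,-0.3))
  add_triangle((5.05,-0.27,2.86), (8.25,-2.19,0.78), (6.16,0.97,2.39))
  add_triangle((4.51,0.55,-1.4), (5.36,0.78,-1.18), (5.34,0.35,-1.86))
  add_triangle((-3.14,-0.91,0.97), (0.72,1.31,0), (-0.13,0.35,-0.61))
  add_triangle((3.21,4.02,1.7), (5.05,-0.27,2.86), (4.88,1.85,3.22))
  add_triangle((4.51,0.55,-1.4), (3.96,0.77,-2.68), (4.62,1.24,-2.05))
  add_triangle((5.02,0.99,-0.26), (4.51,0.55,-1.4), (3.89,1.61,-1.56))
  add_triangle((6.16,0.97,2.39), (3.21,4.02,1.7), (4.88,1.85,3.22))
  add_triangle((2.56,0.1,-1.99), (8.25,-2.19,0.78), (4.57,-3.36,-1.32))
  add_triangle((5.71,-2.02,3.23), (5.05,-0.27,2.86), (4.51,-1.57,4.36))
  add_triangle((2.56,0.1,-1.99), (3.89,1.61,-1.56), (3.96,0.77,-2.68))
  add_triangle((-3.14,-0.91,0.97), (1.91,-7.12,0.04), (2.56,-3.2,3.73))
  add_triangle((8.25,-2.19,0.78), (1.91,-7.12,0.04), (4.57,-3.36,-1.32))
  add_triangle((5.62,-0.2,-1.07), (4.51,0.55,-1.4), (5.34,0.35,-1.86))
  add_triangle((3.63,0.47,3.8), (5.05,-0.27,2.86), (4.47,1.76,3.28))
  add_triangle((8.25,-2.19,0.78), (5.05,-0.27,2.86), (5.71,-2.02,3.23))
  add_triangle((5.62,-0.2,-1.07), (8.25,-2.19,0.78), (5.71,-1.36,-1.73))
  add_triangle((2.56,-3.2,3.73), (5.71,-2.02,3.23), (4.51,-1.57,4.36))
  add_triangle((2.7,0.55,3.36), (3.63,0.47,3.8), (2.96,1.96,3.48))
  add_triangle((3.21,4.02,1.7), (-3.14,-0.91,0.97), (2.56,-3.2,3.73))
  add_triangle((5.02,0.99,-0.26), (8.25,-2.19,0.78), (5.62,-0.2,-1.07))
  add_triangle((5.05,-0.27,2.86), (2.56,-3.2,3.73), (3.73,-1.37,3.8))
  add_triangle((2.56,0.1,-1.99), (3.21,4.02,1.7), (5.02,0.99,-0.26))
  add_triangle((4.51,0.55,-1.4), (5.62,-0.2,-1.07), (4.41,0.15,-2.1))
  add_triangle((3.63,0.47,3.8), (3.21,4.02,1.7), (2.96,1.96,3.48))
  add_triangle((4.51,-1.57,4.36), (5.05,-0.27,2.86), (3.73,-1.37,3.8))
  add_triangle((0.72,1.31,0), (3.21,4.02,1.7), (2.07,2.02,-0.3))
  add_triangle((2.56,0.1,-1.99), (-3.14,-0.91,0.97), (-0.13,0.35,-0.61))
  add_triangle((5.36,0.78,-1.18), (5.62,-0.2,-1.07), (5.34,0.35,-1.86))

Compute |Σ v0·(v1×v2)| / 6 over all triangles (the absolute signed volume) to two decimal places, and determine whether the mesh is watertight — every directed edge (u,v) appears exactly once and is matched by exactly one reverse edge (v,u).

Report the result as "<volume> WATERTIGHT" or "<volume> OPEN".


Per-triangle v0·(v1×v2)/6:
  t1: +0.2693
  t2: +0.8072
  t3: +4.5510
  t4: -1.0929
  t5: +9.3811
  t6: +2.8390
  t7: +5.7712
  t8: +1.2673
  t9: +2.4509
  t10: +0.2064
  t11: +0.4737
  t12: +1.4821
  t13: +1.1917
  t14: +0.3647
  t15: -1.4260
  t16: +0.2529
  t17: -1.9551
  t18: +5.0273
  t19: +0.4893
  t20: +0.3464
  t21: +2.3051
  t22: +0.2318
  t23: +32.2027
  t24: +0.0141
  t25: -3.0184
  t26: +6.9046
  t27: -1.7700
  t28: +1.7432
  t29: +7.1069
  t30: +1.2957
  t31: +5.8738
  t32: +0.0903
  t33: +0.4199
  t34: -1.8193
  t35: +0.6049
  t36: +1.2083
  t37: +4.2820
  t38: +8.4669
  t39: +2.6104
  t40: -0.1365
  t41: +16.8551
  t42: +15.5163
  t43: -0.2874
  t44: +2.5162
  t45: +5.6118
  t46: +3.6890
  t47: +4.0048
  t48: +0.4627
  t49: +12.8626
  t50: +3.8091
  t51: -2.1043
  t52: +4.6313
  t53: +0.6831
  t54: +2.4155
  t55: +0.1083
  t56: +0.4218
  t57: +0.4617
  t58: +0.6861
Σ = +173.6582 → |volume| = 173.66

Directed edges: 174 total, each appears once with its reverse present → watertight.

173.66 WATERTIGHT


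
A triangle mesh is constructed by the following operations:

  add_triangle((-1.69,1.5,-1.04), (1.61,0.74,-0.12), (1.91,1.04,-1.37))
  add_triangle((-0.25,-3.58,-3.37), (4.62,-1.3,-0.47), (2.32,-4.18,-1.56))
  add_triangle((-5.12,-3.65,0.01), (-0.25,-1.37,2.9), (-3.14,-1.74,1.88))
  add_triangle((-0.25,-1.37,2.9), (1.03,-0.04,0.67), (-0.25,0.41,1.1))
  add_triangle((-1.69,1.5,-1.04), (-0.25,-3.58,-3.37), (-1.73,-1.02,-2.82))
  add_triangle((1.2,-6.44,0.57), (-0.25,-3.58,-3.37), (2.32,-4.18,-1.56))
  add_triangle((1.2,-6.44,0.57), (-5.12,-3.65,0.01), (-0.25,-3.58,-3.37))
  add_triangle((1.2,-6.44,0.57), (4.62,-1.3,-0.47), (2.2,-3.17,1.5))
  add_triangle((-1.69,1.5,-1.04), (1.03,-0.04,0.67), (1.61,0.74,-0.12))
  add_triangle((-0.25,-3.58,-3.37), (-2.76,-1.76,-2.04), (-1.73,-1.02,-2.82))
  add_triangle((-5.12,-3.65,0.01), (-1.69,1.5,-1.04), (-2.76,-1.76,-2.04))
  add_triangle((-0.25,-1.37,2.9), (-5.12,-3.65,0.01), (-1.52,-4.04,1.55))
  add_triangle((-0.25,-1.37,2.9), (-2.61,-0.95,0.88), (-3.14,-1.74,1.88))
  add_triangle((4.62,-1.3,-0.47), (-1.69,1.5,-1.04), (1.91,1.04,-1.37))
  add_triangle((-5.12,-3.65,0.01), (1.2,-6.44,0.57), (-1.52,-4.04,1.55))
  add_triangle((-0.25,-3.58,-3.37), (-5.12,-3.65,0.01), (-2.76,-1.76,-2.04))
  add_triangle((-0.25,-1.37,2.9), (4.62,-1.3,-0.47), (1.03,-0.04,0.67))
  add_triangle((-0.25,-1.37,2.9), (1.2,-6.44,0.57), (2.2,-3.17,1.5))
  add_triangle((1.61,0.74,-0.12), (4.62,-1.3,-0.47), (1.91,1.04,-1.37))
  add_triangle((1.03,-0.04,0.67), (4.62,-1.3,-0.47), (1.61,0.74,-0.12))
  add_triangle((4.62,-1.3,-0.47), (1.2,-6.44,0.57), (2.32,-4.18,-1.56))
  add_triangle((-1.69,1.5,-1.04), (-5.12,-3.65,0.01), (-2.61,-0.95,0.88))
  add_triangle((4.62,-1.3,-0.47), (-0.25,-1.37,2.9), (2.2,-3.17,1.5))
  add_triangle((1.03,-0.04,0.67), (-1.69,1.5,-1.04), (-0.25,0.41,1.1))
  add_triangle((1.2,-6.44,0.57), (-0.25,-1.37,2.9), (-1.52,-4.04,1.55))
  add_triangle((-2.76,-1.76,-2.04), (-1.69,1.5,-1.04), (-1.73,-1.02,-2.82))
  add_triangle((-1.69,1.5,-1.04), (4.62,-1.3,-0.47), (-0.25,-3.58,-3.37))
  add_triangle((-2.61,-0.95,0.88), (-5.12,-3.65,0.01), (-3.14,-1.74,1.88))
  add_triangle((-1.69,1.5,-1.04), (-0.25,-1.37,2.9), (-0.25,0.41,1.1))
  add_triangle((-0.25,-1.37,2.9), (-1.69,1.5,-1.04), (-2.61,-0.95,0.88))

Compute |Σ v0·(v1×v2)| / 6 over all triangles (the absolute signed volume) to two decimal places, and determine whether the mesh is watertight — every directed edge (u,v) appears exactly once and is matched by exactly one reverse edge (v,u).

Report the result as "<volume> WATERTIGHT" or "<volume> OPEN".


117.56 WATERTIGHT

Per-triangle v0·(v1×v2)/6:
  t1: +0.6993
  t2: +5.5004
  t3: +3.1390
  t4: +0.5095
  t5: +0.4352
  t6: +7.9983
  t7: +22.6443
  t8: +6.7404
  t9: +0.2956
  t10: +2.5471
  t11: +4.5361
  t12: +5.7416
  t13: +0.2744
  t14: +0.5446
  t15: +8.1871
  t16: +6.5345
  t17: +1.4123
  t18: +5.4611
  t19: +1.1332
  t20: +0.7033
  t21: +8.1008
  t22: +2.8301
  t23: +3.7345
  t24: +0.3068
  t25: +6.1320
  t26: +1.8356
  t27: +6.0849
  t28: +1.0840
  t29: +0.7240
  t30: +1.6950
Σ = +117.5650 → |volume| = 117.56

Directed edges: 90 total, each appears once with its reverse present → watertight.


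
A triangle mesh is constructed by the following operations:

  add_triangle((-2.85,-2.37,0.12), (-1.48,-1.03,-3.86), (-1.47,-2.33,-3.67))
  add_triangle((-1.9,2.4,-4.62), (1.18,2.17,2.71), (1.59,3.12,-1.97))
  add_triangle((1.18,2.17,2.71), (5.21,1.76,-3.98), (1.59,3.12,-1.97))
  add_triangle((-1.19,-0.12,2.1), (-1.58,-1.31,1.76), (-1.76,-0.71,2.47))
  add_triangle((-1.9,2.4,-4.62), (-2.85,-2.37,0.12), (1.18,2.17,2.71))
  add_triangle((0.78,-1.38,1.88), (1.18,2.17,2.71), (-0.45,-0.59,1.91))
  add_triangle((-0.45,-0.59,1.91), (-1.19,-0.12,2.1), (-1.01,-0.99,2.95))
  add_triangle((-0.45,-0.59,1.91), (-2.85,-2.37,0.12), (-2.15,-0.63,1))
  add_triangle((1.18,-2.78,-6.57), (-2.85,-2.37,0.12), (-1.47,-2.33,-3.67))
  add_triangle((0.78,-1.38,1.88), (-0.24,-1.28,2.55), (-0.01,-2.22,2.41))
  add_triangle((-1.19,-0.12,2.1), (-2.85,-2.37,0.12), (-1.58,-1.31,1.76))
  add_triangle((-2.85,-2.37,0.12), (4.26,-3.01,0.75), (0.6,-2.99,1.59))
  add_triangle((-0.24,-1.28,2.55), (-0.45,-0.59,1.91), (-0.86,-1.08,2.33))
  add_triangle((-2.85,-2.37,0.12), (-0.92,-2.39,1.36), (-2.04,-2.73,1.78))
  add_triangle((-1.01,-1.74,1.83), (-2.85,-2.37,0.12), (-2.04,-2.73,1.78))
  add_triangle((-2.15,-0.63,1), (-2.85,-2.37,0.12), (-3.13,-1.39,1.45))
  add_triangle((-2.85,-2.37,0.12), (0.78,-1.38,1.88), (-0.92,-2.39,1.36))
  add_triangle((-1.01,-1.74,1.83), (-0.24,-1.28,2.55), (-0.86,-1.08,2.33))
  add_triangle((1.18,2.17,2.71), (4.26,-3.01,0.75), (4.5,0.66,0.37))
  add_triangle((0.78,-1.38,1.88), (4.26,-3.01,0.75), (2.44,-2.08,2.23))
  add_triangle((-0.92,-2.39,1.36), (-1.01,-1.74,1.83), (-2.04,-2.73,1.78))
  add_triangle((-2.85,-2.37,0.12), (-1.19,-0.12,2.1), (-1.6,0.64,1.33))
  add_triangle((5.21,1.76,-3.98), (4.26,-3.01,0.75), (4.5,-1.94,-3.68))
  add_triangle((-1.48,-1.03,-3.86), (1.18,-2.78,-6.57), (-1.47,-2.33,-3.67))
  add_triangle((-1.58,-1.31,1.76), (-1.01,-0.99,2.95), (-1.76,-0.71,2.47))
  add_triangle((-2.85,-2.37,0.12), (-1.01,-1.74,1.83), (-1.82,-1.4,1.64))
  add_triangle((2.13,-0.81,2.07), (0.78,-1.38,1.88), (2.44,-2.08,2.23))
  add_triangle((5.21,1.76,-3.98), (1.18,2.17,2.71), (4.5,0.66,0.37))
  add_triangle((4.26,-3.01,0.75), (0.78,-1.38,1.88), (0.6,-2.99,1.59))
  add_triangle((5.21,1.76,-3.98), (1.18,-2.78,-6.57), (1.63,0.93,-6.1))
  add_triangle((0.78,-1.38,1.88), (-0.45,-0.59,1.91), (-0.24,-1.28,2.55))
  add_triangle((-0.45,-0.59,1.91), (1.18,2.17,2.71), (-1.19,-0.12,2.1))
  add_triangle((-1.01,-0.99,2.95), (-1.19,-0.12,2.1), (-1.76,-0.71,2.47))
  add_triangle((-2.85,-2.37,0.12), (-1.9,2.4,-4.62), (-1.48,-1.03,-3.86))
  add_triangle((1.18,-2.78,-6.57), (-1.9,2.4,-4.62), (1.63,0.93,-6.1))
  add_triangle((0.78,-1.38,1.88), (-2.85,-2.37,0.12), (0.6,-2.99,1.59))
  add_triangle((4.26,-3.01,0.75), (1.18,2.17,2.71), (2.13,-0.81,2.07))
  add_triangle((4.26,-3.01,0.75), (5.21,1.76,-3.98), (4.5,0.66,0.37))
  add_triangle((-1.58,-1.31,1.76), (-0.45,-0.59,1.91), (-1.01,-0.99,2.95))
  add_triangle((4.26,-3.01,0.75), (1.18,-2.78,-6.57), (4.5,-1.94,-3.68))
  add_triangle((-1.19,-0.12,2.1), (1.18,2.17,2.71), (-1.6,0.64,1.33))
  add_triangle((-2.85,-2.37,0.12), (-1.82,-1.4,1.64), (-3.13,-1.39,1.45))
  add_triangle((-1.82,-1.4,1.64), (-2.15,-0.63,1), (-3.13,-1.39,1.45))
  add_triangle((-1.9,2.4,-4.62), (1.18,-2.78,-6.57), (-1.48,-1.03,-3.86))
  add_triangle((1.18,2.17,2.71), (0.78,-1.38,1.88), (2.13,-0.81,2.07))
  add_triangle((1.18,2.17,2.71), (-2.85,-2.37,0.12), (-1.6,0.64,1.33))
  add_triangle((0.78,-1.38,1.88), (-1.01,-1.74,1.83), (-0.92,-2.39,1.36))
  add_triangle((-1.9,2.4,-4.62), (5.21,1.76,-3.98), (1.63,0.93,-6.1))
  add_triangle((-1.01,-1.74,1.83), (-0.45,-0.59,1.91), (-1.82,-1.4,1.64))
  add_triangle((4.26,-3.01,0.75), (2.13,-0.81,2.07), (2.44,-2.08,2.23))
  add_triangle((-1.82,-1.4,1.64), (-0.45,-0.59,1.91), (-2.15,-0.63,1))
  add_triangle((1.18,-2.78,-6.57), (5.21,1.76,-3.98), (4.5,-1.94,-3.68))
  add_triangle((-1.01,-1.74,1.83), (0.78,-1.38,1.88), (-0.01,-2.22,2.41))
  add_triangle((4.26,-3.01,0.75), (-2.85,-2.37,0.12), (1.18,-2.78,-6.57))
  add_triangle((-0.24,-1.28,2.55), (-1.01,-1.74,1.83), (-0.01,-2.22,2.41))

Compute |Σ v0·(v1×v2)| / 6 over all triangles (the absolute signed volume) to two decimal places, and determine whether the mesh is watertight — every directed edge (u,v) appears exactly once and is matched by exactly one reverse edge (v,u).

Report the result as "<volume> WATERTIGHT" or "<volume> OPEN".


201.60 OPEN

Per-triangle v0·(v1×v2)/6:
  t1: +2.4194
  t2: +6.5065
  t3: +9.2616
  t4: -0.0365
  t5: +7.8710
  t6: +1.6334
  t7: +0.0704
  t8: -1.1333
  t9: +3.2371
  t10: +0.3707
  t11: +0.6957
  t12: +3.4872
  t13: +0.0901
  t14: +0.6589
  t15: +0.1532
  t16: +0.2011
  t17: -0.2033
  t18: +0.2556
  t19: +7.7219
  t20: +0.6191
  t21: +0.3002
  t22: +1.3972
  t23: +12.9675
  t24: +3.2558
  t25: +0.3805
  t26: +0.7648
  t27: +0.5132
  t28: +8.5541
  t29: +2.3014
  t30: +15.2671
  t31: +0.0999
  t32: +0.9716
  t33: +0.2353
  t34: +6.9670
  t35: +13.0435
  t36: +1.6136
  t37: +2.3801
  t38: +11.7191
  t39: +0.0476
  t40: +12.1450
  t41: +1.3692
  t42: +0.8296
  t43: +0.1362
  t44: +8.5601
  t45: +1.6443
  t46: -1.8701
  t47: +0.5870
  t48: +10.8232
  t49: +0.3715
  t50: +1.3168
  t51: +0.3979
  t52: +16.3626
  t53: -0.1245
  t54: +21.9546
  t55: +0.4354
Σ = +201.5982 → |volume| = 201.60

Directed edges: 165 total; 9 unmatched, e.g. (1.59,3.12,-1.97)→(-1.9,2.4,-4.62) → open.


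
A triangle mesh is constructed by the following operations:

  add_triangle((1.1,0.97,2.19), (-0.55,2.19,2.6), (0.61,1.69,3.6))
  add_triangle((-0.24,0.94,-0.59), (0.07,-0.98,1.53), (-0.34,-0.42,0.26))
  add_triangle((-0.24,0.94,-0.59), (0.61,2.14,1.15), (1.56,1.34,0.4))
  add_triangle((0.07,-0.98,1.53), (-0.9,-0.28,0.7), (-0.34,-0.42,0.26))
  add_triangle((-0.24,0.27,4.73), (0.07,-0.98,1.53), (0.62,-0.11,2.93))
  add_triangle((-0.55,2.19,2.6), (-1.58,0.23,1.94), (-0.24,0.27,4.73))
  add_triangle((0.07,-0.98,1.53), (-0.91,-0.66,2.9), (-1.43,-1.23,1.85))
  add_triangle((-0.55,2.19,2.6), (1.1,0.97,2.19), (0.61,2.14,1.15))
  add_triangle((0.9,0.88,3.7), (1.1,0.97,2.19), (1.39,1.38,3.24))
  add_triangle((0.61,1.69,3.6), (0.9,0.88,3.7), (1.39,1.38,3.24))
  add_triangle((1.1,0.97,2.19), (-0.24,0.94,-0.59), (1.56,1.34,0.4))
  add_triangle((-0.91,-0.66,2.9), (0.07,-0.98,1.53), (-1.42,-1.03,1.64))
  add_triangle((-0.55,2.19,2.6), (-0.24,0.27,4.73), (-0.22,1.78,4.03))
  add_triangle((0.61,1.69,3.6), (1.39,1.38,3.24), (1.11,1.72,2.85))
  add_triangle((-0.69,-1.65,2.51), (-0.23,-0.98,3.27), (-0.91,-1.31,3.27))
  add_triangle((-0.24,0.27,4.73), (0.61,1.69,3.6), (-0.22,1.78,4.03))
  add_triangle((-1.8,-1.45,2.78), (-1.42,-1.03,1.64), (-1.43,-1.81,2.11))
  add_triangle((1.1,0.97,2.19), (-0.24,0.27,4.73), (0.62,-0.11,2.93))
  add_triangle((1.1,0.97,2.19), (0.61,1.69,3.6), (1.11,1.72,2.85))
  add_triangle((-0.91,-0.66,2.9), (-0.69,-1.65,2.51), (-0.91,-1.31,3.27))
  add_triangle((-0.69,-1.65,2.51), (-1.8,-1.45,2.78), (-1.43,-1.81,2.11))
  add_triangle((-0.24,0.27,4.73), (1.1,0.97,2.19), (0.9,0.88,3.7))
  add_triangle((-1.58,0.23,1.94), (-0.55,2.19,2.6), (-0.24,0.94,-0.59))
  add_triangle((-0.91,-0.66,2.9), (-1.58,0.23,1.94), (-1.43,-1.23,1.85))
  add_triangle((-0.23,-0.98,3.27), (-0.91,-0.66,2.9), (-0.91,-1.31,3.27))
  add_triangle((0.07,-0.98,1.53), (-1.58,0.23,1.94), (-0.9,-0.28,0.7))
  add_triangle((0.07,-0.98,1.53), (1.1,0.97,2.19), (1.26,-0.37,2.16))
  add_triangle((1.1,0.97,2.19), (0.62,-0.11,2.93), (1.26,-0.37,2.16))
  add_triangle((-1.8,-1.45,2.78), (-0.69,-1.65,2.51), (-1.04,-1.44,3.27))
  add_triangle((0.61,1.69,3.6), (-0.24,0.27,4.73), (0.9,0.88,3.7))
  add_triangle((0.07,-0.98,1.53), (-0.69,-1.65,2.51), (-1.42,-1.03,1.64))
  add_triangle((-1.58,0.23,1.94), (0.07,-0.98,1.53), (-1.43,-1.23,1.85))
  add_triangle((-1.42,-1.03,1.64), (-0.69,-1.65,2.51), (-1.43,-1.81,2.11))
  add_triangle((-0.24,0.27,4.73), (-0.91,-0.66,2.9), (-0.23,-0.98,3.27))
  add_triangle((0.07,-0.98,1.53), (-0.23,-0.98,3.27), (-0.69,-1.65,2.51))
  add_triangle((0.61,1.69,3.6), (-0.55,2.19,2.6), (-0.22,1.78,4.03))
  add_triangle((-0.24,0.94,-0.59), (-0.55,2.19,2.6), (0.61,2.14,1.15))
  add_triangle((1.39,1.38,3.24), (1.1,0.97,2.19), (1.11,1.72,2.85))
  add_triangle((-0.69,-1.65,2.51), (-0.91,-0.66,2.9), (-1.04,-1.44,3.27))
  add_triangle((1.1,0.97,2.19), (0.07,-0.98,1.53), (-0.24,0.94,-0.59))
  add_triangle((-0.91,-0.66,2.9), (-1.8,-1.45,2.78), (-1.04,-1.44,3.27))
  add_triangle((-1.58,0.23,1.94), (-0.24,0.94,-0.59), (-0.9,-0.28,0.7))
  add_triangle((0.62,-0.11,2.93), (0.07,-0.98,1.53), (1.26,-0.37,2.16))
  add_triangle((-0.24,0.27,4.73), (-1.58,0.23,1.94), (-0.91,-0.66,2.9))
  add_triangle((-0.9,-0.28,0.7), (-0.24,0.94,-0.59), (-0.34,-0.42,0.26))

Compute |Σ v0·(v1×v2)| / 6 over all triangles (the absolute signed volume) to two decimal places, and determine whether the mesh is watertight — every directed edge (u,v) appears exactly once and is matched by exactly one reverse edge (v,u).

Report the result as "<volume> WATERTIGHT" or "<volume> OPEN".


14.30 OPEN

Per-triangle v0·(v1×v2)/6:
  t1: +0.3895
  t2: -0.0642
  t3: +0.5181
  t4: +0.0753
  t5: +0.6145
  t6: +2.3452
  t7: +0.4745
  t8: +1.1169
  t9: +0.0465
  t10: +0.4093
  t11: -0.5720
  t12: -0.4511
  t13: +0.4859
  t14: +0.2459
  t15: +0.2404
  t16: +0.9867
  t17: +0.1126
  t18: +0.7767
  t19: -0.1890
  t20: +0.0338
  t21: +0.3175
  t22: -0.0860
  t23: +0.9503
  t24: +0.6555
  t25: +0.2045
  t26: +0.2783
  t27: -0.4442
  t28: +0.5024
  t29: +0.2852
  t30: +0.8550
  t31: -0.0203
  t32: -0.5879
  t33: -0.1886
  t34: +0.6599
  t35: +0.2328
  t36: +0.5916
  t37: +0.7165
  t38: +0.0461
  t39: +0.0401
  t40: -0.2722
  t41: +0.3065
  t42: +0.1923
  t43: +0.3975
  t44: +1.0359
  t45: +0.0373
Σ = +14.3015 → |volume| = 14.30

Directed edges: 135 total; 9 unmatched, e.g. (0.61,2.14,1.15)→(1.56,1.34,0.4) → open.


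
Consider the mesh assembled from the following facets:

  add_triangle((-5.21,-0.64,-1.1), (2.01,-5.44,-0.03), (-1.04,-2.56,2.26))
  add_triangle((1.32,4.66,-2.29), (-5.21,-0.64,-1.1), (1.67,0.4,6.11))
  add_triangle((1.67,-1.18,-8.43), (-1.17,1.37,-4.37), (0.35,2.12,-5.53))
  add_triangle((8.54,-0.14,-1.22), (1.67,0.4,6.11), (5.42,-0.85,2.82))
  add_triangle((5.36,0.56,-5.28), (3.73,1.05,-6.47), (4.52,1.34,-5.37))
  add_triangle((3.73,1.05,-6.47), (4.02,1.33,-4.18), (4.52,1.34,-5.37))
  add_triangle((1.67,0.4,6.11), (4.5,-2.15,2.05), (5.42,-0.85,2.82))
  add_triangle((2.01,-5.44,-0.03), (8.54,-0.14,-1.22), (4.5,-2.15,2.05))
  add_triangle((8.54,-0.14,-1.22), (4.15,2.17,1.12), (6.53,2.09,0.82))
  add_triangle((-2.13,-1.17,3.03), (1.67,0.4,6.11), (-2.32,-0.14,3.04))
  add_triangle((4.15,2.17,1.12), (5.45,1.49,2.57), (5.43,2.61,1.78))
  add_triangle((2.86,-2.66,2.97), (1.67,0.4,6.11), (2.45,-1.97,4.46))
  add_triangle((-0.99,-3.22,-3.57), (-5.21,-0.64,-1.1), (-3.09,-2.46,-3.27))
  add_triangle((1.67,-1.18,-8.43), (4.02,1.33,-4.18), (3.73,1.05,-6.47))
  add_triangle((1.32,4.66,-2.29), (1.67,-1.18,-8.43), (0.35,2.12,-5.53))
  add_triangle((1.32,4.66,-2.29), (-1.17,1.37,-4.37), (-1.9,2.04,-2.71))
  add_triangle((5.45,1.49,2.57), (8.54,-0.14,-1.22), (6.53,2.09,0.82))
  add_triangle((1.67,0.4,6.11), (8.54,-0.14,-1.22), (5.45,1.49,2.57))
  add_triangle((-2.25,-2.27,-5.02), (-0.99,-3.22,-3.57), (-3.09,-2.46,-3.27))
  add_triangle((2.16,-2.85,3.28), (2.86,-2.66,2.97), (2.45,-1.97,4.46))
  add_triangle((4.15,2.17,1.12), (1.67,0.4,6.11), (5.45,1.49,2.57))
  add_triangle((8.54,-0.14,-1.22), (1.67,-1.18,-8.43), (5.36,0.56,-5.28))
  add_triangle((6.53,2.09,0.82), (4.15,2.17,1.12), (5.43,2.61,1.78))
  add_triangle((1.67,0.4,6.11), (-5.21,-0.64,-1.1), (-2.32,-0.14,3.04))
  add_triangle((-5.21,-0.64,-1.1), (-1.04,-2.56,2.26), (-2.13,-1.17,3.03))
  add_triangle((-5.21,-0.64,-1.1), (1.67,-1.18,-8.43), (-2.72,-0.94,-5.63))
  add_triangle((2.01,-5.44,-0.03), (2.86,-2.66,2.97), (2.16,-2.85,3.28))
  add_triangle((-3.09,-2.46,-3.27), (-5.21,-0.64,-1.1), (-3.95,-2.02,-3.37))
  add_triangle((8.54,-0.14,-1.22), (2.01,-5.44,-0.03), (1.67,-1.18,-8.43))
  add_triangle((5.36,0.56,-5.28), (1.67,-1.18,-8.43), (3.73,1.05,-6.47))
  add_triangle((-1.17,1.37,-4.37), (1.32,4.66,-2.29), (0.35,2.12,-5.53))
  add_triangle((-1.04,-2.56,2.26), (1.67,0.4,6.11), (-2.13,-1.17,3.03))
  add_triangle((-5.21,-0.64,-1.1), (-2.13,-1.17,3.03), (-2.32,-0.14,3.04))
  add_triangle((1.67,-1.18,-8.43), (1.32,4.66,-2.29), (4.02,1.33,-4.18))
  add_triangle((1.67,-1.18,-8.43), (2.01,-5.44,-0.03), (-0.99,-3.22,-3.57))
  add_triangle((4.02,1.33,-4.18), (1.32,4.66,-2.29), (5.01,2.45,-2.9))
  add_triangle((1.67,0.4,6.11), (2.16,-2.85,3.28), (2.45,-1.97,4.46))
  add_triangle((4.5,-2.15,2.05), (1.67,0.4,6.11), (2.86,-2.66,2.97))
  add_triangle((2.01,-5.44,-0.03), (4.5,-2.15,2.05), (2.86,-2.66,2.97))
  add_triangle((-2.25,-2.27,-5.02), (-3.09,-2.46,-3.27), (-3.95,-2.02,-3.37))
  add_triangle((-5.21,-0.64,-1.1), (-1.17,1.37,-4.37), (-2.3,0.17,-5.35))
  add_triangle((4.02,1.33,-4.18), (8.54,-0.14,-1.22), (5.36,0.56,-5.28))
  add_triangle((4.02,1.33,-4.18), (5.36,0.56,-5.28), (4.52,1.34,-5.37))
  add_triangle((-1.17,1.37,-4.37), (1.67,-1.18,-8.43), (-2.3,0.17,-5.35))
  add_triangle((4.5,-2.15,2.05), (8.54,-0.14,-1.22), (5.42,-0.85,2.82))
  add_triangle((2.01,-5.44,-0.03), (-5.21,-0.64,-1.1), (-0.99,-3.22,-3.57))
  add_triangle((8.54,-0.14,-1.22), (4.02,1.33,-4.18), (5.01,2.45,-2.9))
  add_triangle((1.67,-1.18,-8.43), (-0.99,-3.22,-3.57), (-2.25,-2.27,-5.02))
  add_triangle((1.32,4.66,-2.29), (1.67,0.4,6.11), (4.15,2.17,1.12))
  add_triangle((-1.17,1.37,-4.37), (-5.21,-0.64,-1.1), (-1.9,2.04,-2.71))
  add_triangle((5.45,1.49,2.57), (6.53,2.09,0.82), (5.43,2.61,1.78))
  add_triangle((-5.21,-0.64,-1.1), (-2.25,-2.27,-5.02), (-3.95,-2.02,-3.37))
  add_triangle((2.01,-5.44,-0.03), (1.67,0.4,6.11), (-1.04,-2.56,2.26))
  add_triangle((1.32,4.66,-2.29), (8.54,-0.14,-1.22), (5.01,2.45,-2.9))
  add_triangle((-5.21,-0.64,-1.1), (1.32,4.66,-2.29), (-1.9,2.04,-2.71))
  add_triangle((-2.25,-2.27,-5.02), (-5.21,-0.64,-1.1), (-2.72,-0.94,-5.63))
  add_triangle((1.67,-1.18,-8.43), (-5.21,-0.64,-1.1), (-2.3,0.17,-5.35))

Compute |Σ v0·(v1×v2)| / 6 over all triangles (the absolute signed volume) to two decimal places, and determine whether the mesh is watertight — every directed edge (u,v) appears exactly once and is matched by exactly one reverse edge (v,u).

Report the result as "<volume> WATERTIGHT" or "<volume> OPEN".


418.00 OPEN

Per-triangle v0·(v1×v2)/6:
  t1: +13.2041
  t2: +22.9210
  t3: +6.2018
  t4: +9.0642
  t5: +1.6260
  t6: +0.1872
  t7: +6.6637
  t8: +19.9644
  t9: +0.2273
  t10: +3.3694
  t11: -0.1215
  t12: +1.1398
  t13: +0.9709
  t14: -2.1828
  t15: +8.7395
  t16: +5.0480
  t17: +6.5311
  t18: +12.2342
  t19: +2.6831
  t20: +0.9206
  t21: +4.9628
  t22: +14.9596
  t23: +0.4376
  t24: -0.1276
  t25: +5.3934
  t26: -1.4603
  t27: +2.6136
  t28: +1.0929
  t29: +63.4634
  t30: +7.3850
  t31: +4.7119
  t32: +5.8475
  t33: +3.2222
  t34: +20.0050
  t35: +20.6217
  t36: +7.0218
  t37: +0.9314
  t38: +6.6874
  t39: +6.5185
  t40: +1.3287
  t41: +4.7737
  t42: +5.6442
  t43: +0.5753
  t44: +6.7266
  t45: +7.7044
  t46: +15.3745
  t47: +8.6554
  t48: +8.6629
  t49: +14.6730
  t50: +5.1042
  t51: +2.0936
  t52: +1.6669
  t53: +14.7453
  t54: +6.9814
  t55: +3.9467
  t56: +6.3609
  t57: +9.3019
Σ = +417.9997 → |volume| = 418.00

Directed edges: 171 total; 9 unmatched, e.g. (8.54,-0.14,-1.22)→(4.15,2.17,1.12) → open.
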